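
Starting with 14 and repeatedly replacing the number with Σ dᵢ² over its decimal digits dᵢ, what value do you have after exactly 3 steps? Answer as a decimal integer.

14 → 1² + 4² = 17
17 → 1² + 7² = 50
50 → 5² + 0² = 25

25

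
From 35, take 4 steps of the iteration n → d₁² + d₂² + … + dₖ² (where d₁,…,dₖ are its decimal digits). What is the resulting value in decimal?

85

35 → 3² + 5² = 9 + 25 = 34
34 → 3² + 4² = 9 + 16 = 25
25 → 2² + 5² = 4 + 25 = 29
29 → 2² + 9² = 4 + 81 = 85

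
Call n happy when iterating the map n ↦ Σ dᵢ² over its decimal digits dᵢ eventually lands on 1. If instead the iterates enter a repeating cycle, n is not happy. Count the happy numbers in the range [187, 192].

3

187: 187 → 114 → 18 → 65 → 61 → 37 → 58 → 89 → 145 → 42 → 20 → 4 → 16 → 37  (repeats 37)
188: 188 → 129 → 86 → 100 → 1  (reaches 1)
189: 189 → 146 → 53 → 34 → 25 → 29 → 85 → 89 → 145 → 42 → 20 → 4 → 16 → 37 → 58 → 89  (repeats 89)
190: 190 → 82 → 68 → 100 → 1  (reaches 1)
191: 191 → 83 → 73 → 58 → 89 → 145 → 42 → 20 → 4 → 16 → 37 → 58  (repeats 58)
192: 192 → 86 → 100 → 1  (reaches 1)
happy: 188, 190, 192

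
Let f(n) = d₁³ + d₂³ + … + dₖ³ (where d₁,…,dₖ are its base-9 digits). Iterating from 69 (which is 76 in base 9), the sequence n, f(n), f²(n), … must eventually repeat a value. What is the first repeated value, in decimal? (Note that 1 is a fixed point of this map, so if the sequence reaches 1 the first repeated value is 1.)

69 = (7,6)_9 → 7³ + 6³ = 343 + 216 = 559
559 = (6,8,1)_9 → 6³ + 8³ + 1³ = 216 + 512 + 1 = 729
729 = (1,0,0,0)_9 → 1³ + 0³ + 0³ + 0³ = 1 + 0 + 0 + 0 = 1  — reached the fixed point 1.
1 → 1, so 1 is the first repeated value.

1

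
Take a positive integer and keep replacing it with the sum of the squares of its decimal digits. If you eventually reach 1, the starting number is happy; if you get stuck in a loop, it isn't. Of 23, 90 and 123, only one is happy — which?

23: 23 → 13 → 10 → 1  — reaches 1 (happy)
90: 90 → 81 → 65 → 61 → 37 → 58 → 89 → 145 → 42 → 20 → 4 → 16 → 37  — repeats 37 (not happy)
123: 123 → 14 → 17 → 50 → 25 → 29 → 85 → 89 → 145 → 42 → 20 → 4 → 16 → 37 → 58 → 89  — repeats 89 (not happy)

23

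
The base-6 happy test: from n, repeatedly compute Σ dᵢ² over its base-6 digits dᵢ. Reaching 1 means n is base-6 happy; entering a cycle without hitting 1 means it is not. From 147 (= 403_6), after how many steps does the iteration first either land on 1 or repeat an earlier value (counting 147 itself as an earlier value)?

147 = (4,0,3)_6 → 4² + 0² + 3² = 16 + 0 + 9 = 25
25 = (4,1)_6 → 4² + 1² = 16 + 1 = 17
17 = (2,5)_6 → 2² + 5² = 4 + 25 = 29
29 = (4,5)_6 → 4² + 5² = 16 + 25 = 41
41 = (1,0,5)_6 → 1² + 0² + 5² = 1 + 0 + 25 = 26
26 = (4,2)_6 → 4² + 2² = 16 + 4 = 20
20 = (3,2)_6 → 3² + 2² = 9 + 4 = 13
13 = (2,1)_6 → 2² + 1² = 4 + 1 = 5
5 = (5)_6 → 5² = 25  — 25 repeats.
That took 9 steps.

9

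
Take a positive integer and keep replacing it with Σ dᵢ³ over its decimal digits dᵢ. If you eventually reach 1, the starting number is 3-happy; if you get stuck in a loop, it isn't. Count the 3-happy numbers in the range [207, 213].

207: 207 → 351 → 153 → 153  (repeats 153)
208: 208 → 520 → 133 → 55 → 250 → 133  (repeats 133)
209: 209 → 737 → 713 → 371 → 371  (repeats 371)
210: 210 → 9 → 729 → 1080 → 513 → 153 → 153  (repeats 153)
211: 211 → 10 → 1  (reaches 1)
212: 212 → 17 → 344 → 155 → 251 → 134 → 92 → 737 → 713 → 371 → 371  (repeats 371)
213: 213 → 36 → 243 → 99 → 1458 → 702 → 351 → 153 → 153  (repeats 153)
3-happy: 211

1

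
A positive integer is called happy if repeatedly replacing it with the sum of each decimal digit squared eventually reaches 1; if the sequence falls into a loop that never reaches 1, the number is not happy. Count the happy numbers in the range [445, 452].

445: 445 → 57 → 74 → 65 → 61 → 37 → 58 → 89 → 145 → 42 → 20 → 4 → 16 → 37  — not happy
446: 446 → 68 → 100 → 1  — happy
447: 447 → 81 → 65 → 61 → 37 → 58 → 89 → 145 → 42 → 20 → 4 → 16 → 37  — not happy
448: 448 → 96 → 117 → 51 → 26 → 40 → 16 → 37 → 58 → 89 → 145 → 42 → 20 → 4 → 16  — not happy
449: 449 → 113 → 11 → 2 → 4 → 16 → 37 → 58 → 89 → 145 → 42 → 20 → 4  — not happy
450: 450 → 41 → 17 → 50 → 25 → 29 → 85 → 89 → 145 → 42 → 20 → 4 → 16 → 37 → 58 → 89  — not happy
451: 451 → 42 → 20 → 4 → 16 → 37 → 58 → 89 → 145 → 42  — not happy
452: 452 → 45 → 41 → 17 → 50 → 25 → 29 → 85 → 89 → 145 → 42 → 20 → 4 → 16 → 37 → 58 → 89  — not happy
happy: 446

1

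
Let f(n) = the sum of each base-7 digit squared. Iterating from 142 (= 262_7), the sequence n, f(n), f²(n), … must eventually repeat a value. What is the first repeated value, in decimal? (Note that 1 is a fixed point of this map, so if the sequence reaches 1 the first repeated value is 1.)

142 = (2,6,2)_7 → 2² + 6² + 2² = 4 + 36 + 4 = 44
44 = (6,2)_7 → 6² + 2² = 36 + 4 = 40
40 = (5,5)_7 → 5² + 5² = 25 + 25 = 50
50 = (1,0,1)_7 → 1² + 0² + 1² = 1 + 0 + 1 = 2
2 = (2)_7 → 2² = 4
4 = (4)_7 → 4² = 16
16 = (2,2)_7 → 2² + 2² = 4 + 4 = 8
8 = (1,1)_7 → 1² + 1² = 1 + 1 = 2  — 2 already appeared earlier.

2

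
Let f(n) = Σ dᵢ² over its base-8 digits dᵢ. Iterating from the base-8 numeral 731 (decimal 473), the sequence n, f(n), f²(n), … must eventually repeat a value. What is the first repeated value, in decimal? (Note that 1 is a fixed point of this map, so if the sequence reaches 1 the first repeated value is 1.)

16

473 = (7,3,1)_8 → 7² + 3² + 1² = 59
59 = (7,3)_8 → 7² + 3² = 58
58 = (7,2)_8 → 7² + 2² = 53
53 = (6,5)_8 → 6² + 5² = 61
61 = (7,5)_8 → 7² + 5² = 74
74 = (1,1,2)_8 → 1² + 1² + 2² = 6
6 = (6)_8 → 6² = 36
36 = (4,4)_8 → 4² + 4² = 32
32 = (4,0)_8 → 4² + 0² = 16
16 = (2,0)_8 → 2² + 0² = 4
4 = (4)_8 → 4² = 16  — 16 already appeared earlier.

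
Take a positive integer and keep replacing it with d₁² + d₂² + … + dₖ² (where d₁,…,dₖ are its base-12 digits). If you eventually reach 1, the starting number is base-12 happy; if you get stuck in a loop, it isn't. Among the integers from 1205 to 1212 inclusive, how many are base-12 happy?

1

1205: 1205 → 105 → 145 → 2 → 4 → 16 → 17 → 26 → 8 → 64 → 41 → 34 → 104 → 128 → 164 → 66 → 61 → 26  (repeats 26)
1206: 1206 → 116 → 145 → 2 → 4 → 16 → 17 → 26 → 8 → 64 → 41 → 34 → 104 → 128 → 164 → 66 → 61 → 26  (repeats 26)
1207: 1207 → 129 → 181 → 11 → 121 → 101 → 89 → 74 → 40 → 25 → 5 → 25  (repeats 25)
1208: 1208 → 144 → 1  (reaches 1)
1209: 1209 → 161 → 27 → 13 → 2 → 4 → 16 → 17 → 26 → 8 → 64 → 41 → 34 → 104 → 128 → 164 → 66 → 61 → 26  (repeats 26)
1210: 1210 → 180 → 10 → 100 → 80 → 100  (repeats 100)
1211: 1211 → 201 → 98 → 68 → 89 → 74 → 40 → 25 → 5 → 25  (repeats 25)
1212: 1212 → 89 → 74 → 40 → 25 → 5 → 25  (repeats 25)
base-12 happy: 1208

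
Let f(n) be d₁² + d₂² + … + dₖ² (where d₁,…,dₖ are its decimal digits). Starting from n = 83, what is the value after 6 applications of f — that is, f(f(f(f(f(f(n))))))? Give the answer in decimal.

83 → 8² + 3² = 73
73 → 7² + 3² = 58
58 → 5² + 8² = 89
89 → 8² + 9² = 145
145 → 1² + 4² + 5² = 42
42 → 4² + 2² = 20

20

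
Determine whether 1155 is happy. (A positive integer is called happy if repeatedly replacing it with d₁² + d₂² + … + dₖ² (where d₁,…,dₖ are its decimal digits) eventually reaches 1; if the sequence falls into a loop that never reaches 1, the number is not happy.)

1155 → 52
52 → 29
29 → 85
85 → 89
89 → 145
145 → 42
42 → 20
20 → 4
4 → 16
16 → 37
37 → 58
58 → 89  — 89 already seen; the sequence cycles without reaching 1.

not happy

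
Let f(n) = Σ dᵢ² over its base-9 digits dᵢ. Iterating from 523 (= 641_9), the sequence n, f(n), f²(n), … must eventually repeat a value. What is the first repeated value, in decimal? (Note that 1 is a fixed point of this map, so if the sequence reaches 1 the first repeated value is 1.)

53

523 = (6,4,1)_9 → 6² + 4² + 1² = 53
53 = (5,8)_9 → 5² + 8² = 89
89 = (1,0,8)_9 → 1² + 0² + 8² = 65
65 = (7,2)_9 → 7² + 2² = 53  — 53 already appeared earlier.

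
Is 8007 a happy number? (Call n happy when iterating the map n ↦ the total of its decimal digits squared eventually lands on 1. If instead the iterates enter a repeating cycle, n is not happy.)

not happy

8007 → 8² + 0² + 0² + 7² = 64 + 0 + 0 + 49 = 113
113 → 1² + 1² + 3² = 1 + 1 + 9 = 11
11 → 1² + 1² = 1 + 1 = 2
2 → 2² = 4
4 → 4² = 16
16 → 1² + 6² = 1 + 36 = 37
37 → 3² + 7² = 9 + 49 = 58
58 → 5² + 8² = 25 + 64 = 89
89 → 8² + 9² = 64 + 81 = 145
145 → 1² + 4² + 5² = 1 + 16 + 25 = 42
42 → 4² + 2² = 16 + 4 = 20
20 → 2² + 0² = 4 + 0 = 4  — 4 already seen; the sequence cycles without reaching 1.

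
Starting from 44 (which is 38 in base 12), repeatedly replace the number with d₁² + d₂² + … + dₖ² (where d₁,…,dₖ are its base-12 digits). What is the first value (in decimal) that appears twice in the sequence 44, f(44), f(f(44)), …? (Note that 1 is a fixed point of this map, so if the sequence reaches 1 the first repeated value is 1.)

44 = (3,8)_12 → 3² + 8² = 9 + 64 = 73
73 = (6,1)_12 → 6² + 1² = 36 + 1 = 37
37 = (3,1)_12 → 3² + 1² = 9 + 1 = 10
10 = (10)_12 → 10² = 100
100 = (8,4)_12 → 8² + 4² = 64 + 16 = 80
80 = (6,8)_12 → 6² + 8² = 36 + 64 = 100  — 100 already appeared earlier.

100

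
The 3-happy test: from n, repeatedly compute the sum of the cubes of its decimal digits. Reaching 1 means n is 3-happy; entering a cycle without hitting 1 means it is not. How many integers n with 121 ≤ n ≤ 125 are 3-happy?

121: 121 → 10 → 1  — 3-happy
122: 122 → 17 → 344 → 155 → 251 → 134 → 92 → 737 → 713 → 371 → 371  — not 3-happy
123: 123 → 36 → 243 → 99 → 1458 → 702 → 351 → 153 → 153  — not 3-happy
124: 124 → 73 → 370 → 370  — not 3-happy
125: 125 → 134 → 92 → 737 → 713 → 371 → 371  — not 3-happy
3-happy: 121

1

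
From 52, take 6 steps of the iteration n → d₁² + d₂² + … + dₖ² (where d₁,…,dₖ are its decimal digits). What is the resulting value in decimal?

52 → 5² + 2² = 29
29 → 2² + 9² = 85
85 → 8² + 5² = 89
89 → 8² + 9² = 145
145 → 1² + 4² + 5² = 42
42 → 4² + 2² = 20

20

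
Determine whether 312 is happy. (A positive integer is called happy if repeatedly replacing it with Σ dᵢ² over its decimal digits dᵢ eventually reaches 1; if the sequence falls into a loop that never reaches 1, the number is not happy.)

not happy

312 → 14
14 → 17
17 → 50
50 → 25
25 → 29
29 → 85
85 → 89
89 → 145
145 → 42
42 → 20
20 → 4
4 → 16
16 → 37
37 → 58
58 → 89  — 89 already seen; the sequence cycles without reaching 1.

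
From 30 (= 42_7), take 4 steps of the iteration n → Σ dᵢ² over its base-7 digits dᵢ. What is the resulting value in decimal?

2

30 = (4,2)_7 → 20
20 = (2,6)_7 → 40
40 = (5,5)_7 → 50
50 = (1,0,1)_7 → 2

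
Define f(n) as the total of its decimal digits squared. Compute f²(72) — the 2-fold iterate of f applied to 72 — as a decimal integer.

72 → 7² + 2² = 53
53 → 5² + 3² = 34

34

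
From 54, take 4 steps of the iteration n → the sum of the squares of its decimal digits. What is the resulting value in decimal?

54 → 5² + 4² = 25 + 16 = 41
41 → 4² + 1² = 16 + 1 = 17
17 → 1² + 7² = 1 + 49 = 50
50 → 5² + 0² = 25 + 0 = 25

25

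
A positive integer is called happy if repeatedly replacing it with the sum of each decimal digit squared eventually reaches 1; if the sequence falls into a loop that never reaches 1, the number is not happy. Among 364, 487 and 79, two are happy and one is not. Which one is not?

364

364: 364 → 61 → 37 → 58 → 89 → 145 → 42 → 20 → 4 → 16 → 37  — repeats 37 (not happy)
487: 487 → 129 → 86 → 100 → 1  — reaches 1 (happy)
79: 79 → 130 → 10 → 1  — reaches 1 (happy)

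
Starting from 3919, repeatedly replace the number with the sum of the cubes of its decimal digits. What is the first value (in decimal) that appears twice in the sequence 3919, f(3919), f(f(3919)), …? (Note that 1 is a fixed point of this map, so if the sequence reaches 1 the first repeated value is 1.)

1459

3919 → 3³ + 9³ + 1³ + 9³ = 27 + 729 + 1 + 729 = 1486
1486 → 1³ + 4³ + 8³ + 6³ = 1 + 64 + 512 + 216 = 793
793 → 7³ + 9³ + 3³ = 343 + 729 + 27 = 1099
1099 → 1³ + 0³ + 9³ + 9³ = 1 + 0 + 729 + 729 = 1459
1459 → 1³ + 4³ + 5³ + 9³ = 1 + 64 + 125 + 729 = 919
919 → 9³ + 1³ + 9³ = 729 + 1 + 729 = 1459  — 1459 already appeared earlier.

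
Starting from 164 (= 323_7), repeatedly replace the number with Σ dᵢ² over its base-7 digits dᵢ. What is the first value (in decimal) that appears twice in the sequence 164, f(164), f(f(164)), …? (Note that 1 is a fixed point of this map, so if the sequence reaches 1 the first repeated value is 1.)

164 = (3,2,3)_7 → 22
22 = (3,1)_7 → 10
10 = (1,3)_7 → 10  — 10 already appeared earlier.

10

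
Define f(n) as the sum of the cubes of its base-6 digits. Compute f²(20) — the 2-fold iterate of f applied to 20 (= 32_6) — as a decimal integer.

20 = (3,2)_6 → 3³ + 2³ = 27 + 8 = 35
35 = (5,5)_6 → 5³ + 5³ = 125 + 125 = 250

250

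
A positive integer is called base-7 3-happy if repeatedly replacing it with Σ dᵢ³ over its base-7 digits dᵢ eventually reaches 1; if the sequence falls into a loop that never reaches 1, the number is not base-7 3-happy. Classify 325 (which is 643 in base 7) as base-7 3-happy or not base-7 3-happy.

325 = (6,4,3)_7 → 6³ + 4³ + 3³ = 216 + 64 + 27 = 307
307 = (6,1,6)_7 → 6³ + 1³ + 6³ = 216 + 1 + 216 = 433
433 = (1,1,5,6)_7 → 1³ + 1³ + 5³ + 6³ = 1 + 1 + 125 + 216 = 343
343 = (1,0,0,0)_7 → 1³ + 0³ + 0³ + 0³ = 1 + 0 + 0 + 0 = 1  — reached 1.

base-7 3-happy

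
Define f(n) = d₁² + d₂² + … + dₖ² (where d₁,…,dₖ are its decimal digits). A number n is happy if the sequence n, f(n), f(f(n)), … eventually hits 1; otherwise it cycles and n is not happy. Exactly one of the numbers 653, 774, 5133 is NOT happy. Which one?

774

653: 653 → 70 → 49 → 97 → 130 → 10 → 1  — reaches 1 (happy)
774: 774 → 114 → 18 → 65 → 61 → 37 → 58 → 89 → 145 → 42 → 20 → 4 → 16 → 37  — repeats 37 (not happy)
5133: 5133 → 44 → 32 → 13 → 10 → 1  — reaches 1 (happy)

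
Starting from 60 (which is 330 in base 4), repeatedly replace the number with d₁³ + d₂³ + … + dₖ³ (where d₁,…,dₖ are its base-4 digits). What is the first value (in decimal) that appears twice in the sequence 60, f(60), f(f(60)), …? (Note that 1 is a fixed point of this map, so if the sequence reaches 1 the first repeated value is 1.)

9

60 = (3,3,0)_4 → 3³ + 3³ + 0³ = 54
54 = (3,1,2)_4 → 3³ + 1³ + 2³ = 36
36 = (2,1,0)_4 → 2³ + 1³ + 0³ = 9
9 = (2,1)_4 → 2³ + 1³ = 9  — 9 already appeared earlier.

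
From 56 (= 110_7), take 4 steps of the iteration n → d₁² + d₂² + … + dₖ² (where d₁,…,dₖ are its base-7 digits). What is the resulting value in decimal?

56 = (1,1,0)_7 → 1² + 1² + 0² = 2
2 = (2)_7 → 2² = 4
4 = (4)_7 → 4² = 16
16 = (2,2)_7 → 2² + 2² = 8

8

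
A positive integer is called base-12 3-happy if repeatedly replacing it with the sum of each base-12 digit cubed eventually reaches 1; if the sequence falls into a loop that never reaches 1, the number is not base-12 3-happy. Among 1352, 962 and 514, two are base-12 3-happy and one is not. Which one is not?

1352: 1352 → 1305 → 1458 → 1217 → 762 → 368 → 736 → 190 → 1028 → 856 → 1520 → 1728 → 1  — reaches 1 (base-12 3-happy)
962: 962 → 736 → 190 → 1028 → 856 → 1520 → 1728 → 1  — reaches 1 (base-12 3-happy)
514: 514 → 1243 → 1198 → 1539 → 1539  — repeats 1539 (not base-12 3-happy)

514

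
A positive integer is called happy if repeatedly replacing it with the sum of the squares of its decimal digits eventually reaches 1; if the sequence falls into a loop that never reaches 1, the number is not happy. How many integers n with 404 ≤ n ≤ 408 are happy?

404: 404 → 32 → 13 → 10 → 1  (reaches 1)
405: 405 → 41 → 17 → 50 → 25 → 29 → 85 → 89 → 145 → 42 → 20 → 4 → 16 → 37 → 58 → 89  (repeats 89)
406: 406 → 52 → 29 → 85 → 89 → 145 → 42 → 20 → 4 → 16 → 37 → 58 → 89  (repeats 89)
407: 407 → 65 → 61 → 37 → 58 → 89 → 145 → 42 → 20 → 4 → 16 → 37  (repeats 37)
408: 408 → 80 → 64 → 52 → 29 → 85 → 89 → 145 → 42 → 20 → 4 → 16 → 37 → 58 → 89  (repeats 89)
happy: 404

1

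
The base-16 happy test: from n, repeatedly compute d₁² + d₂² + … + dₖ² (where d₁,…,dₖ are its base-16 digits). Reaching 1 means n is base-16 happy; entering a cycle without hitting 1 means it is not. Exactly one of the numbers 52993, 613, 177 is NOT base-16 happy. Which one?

52993: 52993 → 370 → 54 → 45 → 173 → 269 → 170 → 200 → 208 → 169 → 181 → 146 → 85 → 50 → 13 → 169  — repeats 169 (not base-16 happy)
613: 613 → 65 → 17 → 2 → 4 → 16 → 1  — reaches 1 (base-16 happy)
177: 177 → 122 → 149 → 106 → 136 → 128 → 64 → 16 → 1  — reaches 1 (base-16 happy)

52993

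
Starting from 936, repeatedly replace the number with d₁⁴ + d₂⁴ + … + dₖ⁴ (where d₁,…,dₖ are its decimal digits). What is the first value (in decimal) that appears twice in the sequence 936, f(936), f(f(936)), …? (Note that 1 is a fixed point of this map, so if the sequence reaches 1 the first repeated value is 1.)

13139

936 → 9⁴ + 3⁴ + 6⁴ = 6561 + 81 + 1296 = 7938
7938 → 7⁴ + 9⁴ + 3⁴ + 8⁴ = 2401 + 6561 + 81 + 4096 = 13139
13139 → 1⁴ + 3⁴ + 1⁴ + 3⁴ + 9⁴ = 1 + 81 + 1 + 81 + 6561 = 6725
6725 → 6⁴ + 7⁴ + 2⁴ + 5⁴ = 1296 + 2401 + 16 + 625 = 4338
4338 → 4⁴ + 3⁴ + 3⁴ + 8⁴ = 256 + 81 + 81 + 4096 = 4514
4514 → 4⁴ + 5⁴ + 1⁴ + 4⁴ = 256 + 625 + 1 + 256 = 1138
1138 → 1⁴ + 1⁴ + 3⁴ + 8⁴ = 1 + 1 + 81 + 4096 = 4179
4179 → 4⁴ + 1⁴ + 7⁴ + 9⁴ = 256 + 1 + 2401 + 6561 = 9219
9219 → 9⁴ + 2⁴ + 1⁴ + 9⁴ = 6561 + 16 + 1 + 6561 = 13139  — 13139 already appeared earlier.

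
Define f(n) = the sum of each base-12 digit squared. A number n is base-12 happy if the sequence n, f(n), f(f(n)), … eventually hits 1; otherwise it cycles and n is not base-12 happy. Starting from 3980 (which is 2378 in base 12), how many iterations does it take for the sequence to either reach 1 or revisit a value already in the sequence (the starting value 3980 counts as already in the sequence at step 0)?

3980 = (2,3,7,8)_12 → 2² + 3² + 7² + 8² = 4 + 9 + 49 + 64 = 126
126 = (10,6)_12 → 10² + 6² = 100 + 36 = 136
136 = (11,4)_12 → 11² + 4² = 121 + 16 = 137
137 = (11,5)_12 → 11² + 5² = 121 + 25 = 146
146 = (1,0,2)_12 → 1² + 0² + 2² = 1 + 0 + 4 = 5
5 = (5)_12 → 5² = 25
25 = (2,1)_12 → 2² + 1² = 4 + 1 = 5  — 5 repeats.
That took 7 steps.

7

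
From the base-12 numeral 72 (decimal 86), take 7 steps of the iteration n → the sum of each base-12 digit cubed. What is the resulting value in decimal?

1028

86 = (7,2)_12 → 7³ + 2³ = 351
351 = (2,5,3)_12 → 2³ + 5³ + 3³ = 160
160 = (1,1,4)_12 → 1³ + 1³ + 4³ = 66
66 = (5,6)_12 → 5³ + 6³ = 341
341 = (2,4,5)_12 → 2³ + 4³ + 5³ = 197
197 = (1,4,5)_12 → 1³ + 4³ + 5³ = 190
190 = (1,3,10)_12 → 1³ + 3³ + 10³ = 1028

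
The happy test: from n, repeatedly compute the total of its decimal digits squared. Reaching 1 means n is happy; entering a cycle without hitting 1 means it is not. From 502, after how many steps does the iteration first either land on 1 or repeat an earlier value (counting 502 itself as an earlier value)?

11

502 → 5² + 0² + 2² = 25 + 0 + 4 = 29
29 → 2² + 9² = 4 + 81 = 85
85 → 8² + 5² = 64 + 25 = 89
89 → 8² + 9² = 64 + 81 = 145
145 → 1² + 4² + 5² = 1 + 16 + 25 = 42
42 → 4² + 2² = 16 + 4 = 20
20 → 2² + 0² = 4 + 0 = 4
4 → 4² = 16
16 → 1² + 6² = 1 + 36 = 37
37 → 3² + 7² = 9 + 49 = 58
58 → 5² + 8² = 25 + 64 = 89  — 89 repeats.
That took 11 steps.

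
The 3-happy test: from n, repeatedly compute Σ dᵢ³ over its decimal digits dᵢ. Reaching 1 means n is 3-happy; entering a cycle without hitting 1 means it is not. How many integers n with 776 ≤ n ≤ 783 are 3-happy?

776: 776 → 902 → 737 → 713 → 371 → 371  — not 3-happy
777: 777 → 1029 → 738 → 882 → 1032 → 36 → 243 → 99 → 1458 → 702 → 351 → 153 → 153  — not 3-happy
778: 778 → 1198 → 1243 → 100 → 1  — 3-happy
779: 779 → 1415 → 191 → 731 → 371 → 371  — not 3-happy
780: 780 → 855 → 762 → 567 → 684 → 792 → 1080 → 513 → 153 → 153  — not 3-happy
781: 781 → 856 → 853 → 664 → 496 → 1009 → 730 → 370 → 370  — not 3-happy
782: 782 → 863 → 755 → 593 → 881 → 1025 → 134 → 92 → 737 → 713 → 371 → 371  — not 3-happy
783: 783 → 882 → 1032 → 36 → 243 → 99 → 1458 → 702 → 351 → 153 → 153  — not 3-happy
3-happy: 778

1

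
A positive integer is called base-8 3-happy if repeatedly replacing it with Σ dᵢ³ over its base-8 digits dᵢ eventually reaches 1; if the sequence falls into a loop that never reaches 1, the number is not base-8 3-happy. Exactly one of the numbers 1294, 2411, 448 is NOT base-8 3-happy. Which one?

448

1294: 1294 → 289 → 129 → 9 → 2 → 8 → 1  — reaches 1 (base-8 3-happy)
2411: 2411 → 341 → 258 → 72 → 2 → 8 → 1  — reaches 1 (base-8 3-happy)
448: 448 → 343 → 476 → 434 → 440 → 559 → 469 → 476  — repeats 476 (not base-8 3-happy)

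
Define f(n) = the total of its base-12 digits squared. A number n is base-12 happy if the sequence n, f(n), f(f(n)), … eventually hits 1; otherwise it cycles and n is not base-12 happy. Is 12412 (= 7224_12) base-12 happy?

12412 = (7,2,2,4)_12 → 73
73 = (6,1)_12 → 37
37 = (3,1)_12 → 10
10 = (10)_12 → 100
100 = (8,4)_12 → 80
80 = (6,8)_12 → 100  — 100 already seen; the sequence cycles without reaching 1.

not base-12 happy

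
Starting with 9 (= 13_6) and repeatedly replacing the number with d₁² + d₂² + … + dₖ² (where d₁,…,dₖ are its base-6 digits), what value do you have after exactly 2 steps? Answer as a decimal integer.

17

9 = (1,3)_6 → 1² + 3² = 1 + 9 = 10
10 = (1,4)_6 → 1² + 4² = 1 + 16 = 17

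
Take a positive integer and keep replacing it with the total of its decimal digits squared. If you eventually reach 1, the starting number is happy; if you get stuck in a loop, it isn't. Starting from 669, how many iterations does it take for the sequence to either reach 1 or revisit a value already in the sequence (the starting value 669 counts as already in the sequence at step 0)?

669 → 6² + 6² + 9² = 153
153 → 1² + 5² + 3² = 35
35 → 3² + 5² = 34
34 → 3² + 4² = 25
25 → 2² + 5² = 29
29 → 2² + 9² = 85
85 → 8² + 5² = 89
89 → 8² + 9² = 145
145 → 1² + 4² + 5² = 42
42 → 4² + 2² = 20
20 → 2² + 0² = 4
4 → 4² = 16
16 → 1² + 6² = 37
37 → 3² + 7² = 58
58 → 5² + 8² = 89  — 89 repeats.
That took 15 steps.

15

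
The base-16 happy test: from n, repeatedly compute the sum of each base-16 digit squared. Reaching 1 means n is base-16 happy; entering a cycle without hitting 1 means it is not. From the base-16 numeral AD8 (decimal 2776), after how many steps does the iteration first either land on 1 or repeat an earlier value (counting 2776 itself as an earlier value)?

2776 = (10,13,8)_16 → 10² + 13² + 8² = 100 + 169 + 64 = 333
333 = (1,4,13)_16 → 1² + 4² + 13² = 1 + 16 + 169 = 186
186 = (11,10)_16 → 11² + 10² = 121 + 100 = 221
221 = (13,13)_16 → 13² + 13² = 169 + 169 = 338
338 = (1,5,2)_16 → 1² + 5² + 2² = 1 + 25 + 4 = 30
30 = (1,14)_16 → 1² + 14² = 1 + 196 = 197
197 = (12,5)_16 → 12² + 5² = 144 + 25 = 169
169 = (10,9)_16 → 10² + 9² = 100 + 81 = 181
181 = (11,5)_16 → 11² + 5² = 121 + 25 = 146
146 = (9,2)_16 → 9² + 2² = 81 + 4 = 85
85 = (5,5)_16 → 5² + 5² = 25 + 25 = 50
50 = (3,2)_16 → 3² + 2² = 9 + 4 = 13
13 = (13)_16 → 13² = 169  — 169 repeats.
That took 13 steps.

13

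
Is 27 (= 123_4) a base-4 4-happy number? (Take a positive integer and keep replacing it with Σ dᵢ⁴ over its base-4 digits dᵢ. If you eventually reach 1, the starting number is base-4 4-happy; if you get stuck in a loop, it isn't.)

27 = (1,2,3)_4 → 1⁴ + 2⁴ + 3⁴ = 1 + 16 + 81 = 98
98 = (1,2,0,2)_4 → 1⁴ + 2⁴ + 0⁴ + 2⁴ = 1 + 16 + 0 + 16 = 33
33 = (2,0,1)_4 → 2⁴ + 0⁴ + 1⁴ = 16 + 0 + 1 = 17
17 = (1,0,1)_4 → 1⁴ + 0⁴ + 1⁴ = 1 + 0 + 1 = 2
2 = (2)_4 → 2⁴ = 16
16 = (1,0,0)_4 → 1⁴ + 0⁴ + 0⁴ = 1 + 0 + 0 = 1  — reached 1.

base-4 4-happy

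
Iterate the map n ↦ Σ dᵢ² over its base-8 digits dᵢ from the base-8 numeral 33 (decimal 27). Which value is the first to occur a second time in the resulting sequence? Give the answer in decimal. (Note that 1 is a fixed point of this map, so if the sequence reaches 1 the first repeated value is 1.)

1

27 = (3,3)_8 → 3² + 3² = 9 + 9 = 18
18 = (2,2)_8 → 2² + 2² = 4 + 4 = 8
8 = (1,0)_8 → 1² + 0² = 1 + 0 = 1  — reached the fixed point 1.
1 → 1, so 1 is the first repeated value.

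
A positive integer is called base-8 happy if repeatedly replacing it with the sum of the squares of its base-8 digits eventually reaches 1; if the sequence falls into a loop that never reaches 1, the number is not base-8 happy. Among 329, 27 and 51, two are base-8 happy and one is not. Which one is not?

51

329: 329 → 27 → 18 → 8 → 1  — reaches 1 (base-8 happy)
27: 27 → 18 → 8 → 1  — reaches 1 (base-8 happy)
51: 51 → 45 → 50 → 40 → 25 → 10 → 5 → 25  — repeats 25 (not base-8 happy)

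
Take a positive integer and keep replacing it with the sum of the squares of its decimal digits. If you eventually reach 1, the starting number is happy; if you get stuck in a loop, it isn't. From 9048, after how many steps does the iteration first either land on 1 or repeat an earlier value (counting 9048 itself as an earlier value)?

12

9048 → 9² + 0² + 4² + 8² = 81 + 0 + 16 + 64 = 161
161 → 1² + 6² + 1² = 1 + 36 + 1 = 38
38 → 3² + 8² = 9 + 64 = 73
73 → 7² + 3² = 49 + 9 = 58
58 → 5² + 8² = 25 + 64 = 89
89 → 8² + 9² = 64 + 81 = 145
145 → 1² + 4² + 5² = 1 + 16 + 25 = 42
42 → 4² + 2² = 16 + 4 = 20
20 → 2² + 0² = 4 + 0 = 4
4 → 4² = 16
16 → 1² + 6² = 1 + 36 = 37
37 → 3² + 7² = 9 + 49 = 58  — 58 repeats.
That took 12 steps.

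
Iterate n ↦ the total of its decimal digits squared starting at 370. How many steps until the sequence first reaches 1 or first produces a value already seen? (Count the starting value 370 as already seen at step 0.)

9

370 → 3² + 7² + 0² = 9 + 49 + 0 = 58
58 → 5² + 8² = 25 + 64 = 89
89 → 8² + 9² = 64 + 81 = 145
145 → 1² + 4² + 5² = 1 + 16 + 25 = 42
42 → 4² + 2² = 16 + 4 = 20
20 → 2² + 0² = 4 + 0 = 4
4 → 4² = 16
16 → 1² + 6² = 1 + 36 = 37
37 → 3² + 7² = 9 + 49 = 58  — 58 repeats.
That took 9 steps.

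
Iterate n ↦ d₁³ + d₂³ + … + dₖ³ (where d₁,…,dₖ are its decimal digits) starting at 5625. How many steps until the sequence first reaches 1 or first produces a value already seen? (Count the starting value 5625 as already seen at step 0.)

5625 → 474
474 → 471
471 → 408
408 → 576
576 → 684
684 → 792
792 → 1080
1080 → 513
513 → 153
153 → 153  — 153 repeats.
That took 10 steps.

10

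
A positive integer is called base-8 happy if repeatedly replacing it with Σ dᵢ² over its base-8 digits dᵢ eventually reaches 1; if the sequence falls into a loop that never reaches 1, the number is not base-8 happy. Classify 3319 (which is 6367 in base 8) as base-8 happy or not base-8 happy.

base-8 happy

3319 = (6,3,6,7)_8 → 130
130 = (2,0,2)_8 → 8
8 = (1,0)_8 → 1  — reached 1.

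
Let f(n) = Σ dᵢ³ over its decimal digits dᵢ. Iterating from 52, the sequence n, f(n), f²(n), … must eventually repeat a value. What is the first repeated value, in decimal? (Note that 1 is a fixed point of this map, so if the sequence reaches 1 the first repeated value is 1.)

133

52 → 5³ + 2³ = 133
133 → 1³ + 3³ + 3³ = 55
55 → 5³ + 5³ = 250
250 → 2³ + 5³ + 0³ = 133  — 133 already appeared earlier.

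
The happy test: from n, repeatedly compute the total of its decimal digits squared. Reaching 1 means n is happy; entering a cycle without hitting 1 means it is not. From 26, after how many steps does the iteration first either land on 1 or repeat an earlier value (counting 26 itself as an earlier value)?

26 → 2² + 6² = 4 + 36 = 40
40 → 4² + 0² = 16 + 0 = 16
16 → 1² + 6² = 1 + 36 = 37
37 → 3² + 7² = 9 + 49 = 58
58 → 5² + 8² = 25 + 64 = 89
89 → 8² + 9² = 64 + 81 = 145
145 → 1² + 4² + 5² = 1 + 16 + 25 = 42
42 → 4² + 2² = 16 + 4 = 20
20 → 2² + 0² = 4 + 0 = 4
4 → 4² = 16  — 16 repeats.
That took 10 steps.

10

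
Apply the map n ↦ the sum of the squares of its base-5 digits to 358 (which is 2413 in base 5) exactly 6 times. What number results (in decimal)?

4

358 = (2,4,1,3)_5 → 2² + 4² + 1² + 3² = 30
30 = (1,1,0)_5 → 1² + 1² + 0² = 2
2 = (2)_5 → 2² = 4
4 = (4)_5 → 4² = 16
16 = (3,1)_5 → 3² + 1² = 10
10 = (2,0)_5 → 2² + 0² = 4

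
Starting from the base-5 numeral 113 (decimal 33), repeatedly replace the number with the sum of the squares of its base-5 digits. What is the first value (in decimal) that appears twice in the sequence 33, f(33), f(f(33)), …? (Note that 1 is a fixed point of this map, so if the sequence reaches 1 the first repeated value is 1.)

33 = (1,1,3)_5 → 11
11 = (2,1)_5 → 5
5 = (1,0)_5 → 1  — reached the fixed point 1.
1 → 1, so 1 is the first repeated value.

1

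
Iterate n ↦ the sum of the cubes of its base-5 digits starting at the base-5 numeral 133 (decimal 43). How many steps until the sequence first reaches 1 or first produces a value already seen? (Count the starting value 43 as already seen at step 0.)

43 = (1,3,3)_5 → 1³ + 3³ + 3³ = 55
55 = (2,1,0)_5 → 2³ + 1³ + 0³ = 9
9 = (1,4)_5 → 1³ + 4³ = 65
65 = (2,3,0)_5 → 2³ + 3³ + 0³ = 35
35 = (1,2,0)_5 → 1³ + 2³ + 0³ = 9  — 9 repeats.
That took 5 steps.

5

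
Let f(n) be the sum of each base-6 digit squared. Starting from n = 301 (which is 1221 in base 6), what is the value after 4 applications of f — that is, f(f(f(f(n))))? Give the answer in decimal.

301 = (1,2,2,1)_6 → 1² + 2² + 2² + 1² = 10
10 = (1,4)_6 → 1² + 4² = 17
17 = (2,5)_6 → 2² + 5² = 29
29 = (4,5)_6 → 4² + 5² = 41

41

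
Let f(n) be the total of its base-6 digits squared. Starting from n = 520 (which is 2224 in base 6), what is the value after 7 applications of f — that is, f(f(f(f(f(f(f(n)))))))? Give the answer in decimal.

520 = (2,2,2,4)_6 → 2² + 2² + 2² + 4² = 28
28 = (4,4)_6 → 4² + 4² = 32
32 = (5,2)_6 → 5² + 2² = 29
29 = (4,5)_6 → 4² + 5² = 41
41 = (1,0,5)_6 → 1² + 0² + 5² = 26
26 = (4,2)_6 → 4² + 2² = 20
20 = (3,2)_6 → 3² + 2² = 13

13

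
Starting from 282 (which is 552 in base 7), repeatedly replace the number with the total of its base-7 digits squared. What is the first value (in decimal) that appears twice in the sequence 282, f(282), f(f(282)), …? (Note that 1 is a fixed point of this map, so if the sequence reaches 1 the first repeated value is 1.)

282 = (5,5,2)_7 → 5² + 5² + 2² = 54
54 = (1,0,5)_7 → 1² + 0² + 5² = 26
26 = (3,5)_7 → 3² + 5² = 34
34 = (4,6)_7 → 4² + 6² = 52
52 = (1,0,3)_7 → 1² + 0² + 3² = 10
10 = (1,3)_7 → 1² + 3² = 10  — 10 already appeared earlier.

10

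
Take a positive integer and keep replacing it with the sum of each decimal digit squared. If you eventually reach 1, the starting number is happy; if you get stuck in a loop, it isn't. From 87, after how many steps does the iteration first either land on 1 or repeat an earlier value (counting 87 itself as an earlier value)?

87 → 8² + 7² = 113
113 → 1² + 1² + 3² = 11
11 → 1² + 1² = 2
2 → 2² = 4
4 → 4² = 16
16 → 1² + 6² = 37
37 → 3² + 7² = 58
58 → 5² + 8² = 89
89 → 8² + 9² = 145
145 → 1² + 4² + 5² = 42
42 → 4² + 2² = 20
20 → 2² + 0² = 4  — 4 repeats.
That took 12 steps.

12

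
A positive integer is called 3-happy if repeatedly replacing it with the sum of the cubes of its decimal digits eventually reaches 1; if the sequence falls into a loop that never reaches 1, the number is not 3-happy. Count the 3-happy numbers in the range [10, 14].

10: 10 → 1  (reaches 1)
11: 11 → 2 → 8 → 512 → 134 → 92 → 737 → 713 → 371 → 371  (repeats 371)
12: 12 → 9 → 729 → 1080 → 513 → 153 → 153  (repeats 153)
13: 13 → 28 → 520 → 133 → 55 → 250 → 133  (repeats 133)
14: 14 → 65 → 341 → 92 → 737 → 713 → 371 → 371  (repeats 371)
3-happy: 10

1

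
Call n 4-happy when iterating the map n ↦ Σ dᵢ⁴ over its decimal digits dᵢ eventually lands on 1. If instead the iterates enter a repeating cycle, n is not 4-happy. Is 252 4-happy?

252 → 2⁴ + 5⁴ + 2⁴ = 16 + 625 + 16 = 657
657 → 6⁴ + 5⁴ + 7⁴ = 1296 + 625 + 2401 = 4322
4322 → 4⁴ + 3⁴ + 2⁴ + 2⁴ = 256 + 81 + 16 + 16 = 369
369 → 3⁴ + 6⁴ + 9⁴ = 81 + 1296 + 6561 = 7938
7938 → 7⁴ + 9⁴ + 3⁴ + 8⁴ = 2401 + 6561 + 81 + 4096 = 13139
13139 → 1⁴ + 3⁴ + 1⁴ + 3⁴ + 9⁴ = 1 + 81 + 1 + 81 + 6561 = 6725
6725 → 6⁴ + 7⁴ + 2⁴ + 5⁴ = 1296 + 2401 + 16 + 625 = 4338
4338 → 4⁴ + 3⁴ + 3⁴ + 8⁴ = 256 + 81 + 81 + 4096 = 4514
4514 → 4⁴ + 5⁴ + 1⁴ + 4⁴ = 256 + 625 + 1 + 256 = 1138
1138 → 1⁴ + 1⁴ + 3⁴ + 8⁴ = 1 + 1 + 81 + 4096 = 4179
4179 → 4⁴ + 1⁴ + 7⁴ + 9⁴ = 256 + 1 + 2401 + 6561 = 9219
9219 → 9⁴ + 2⁴ + 1⁴ + 9⁴ = 6561 + 16 + 1 + 6561 = 13139  — 13139 already seen; the sequence cycles without reaching 1.

not 4-happy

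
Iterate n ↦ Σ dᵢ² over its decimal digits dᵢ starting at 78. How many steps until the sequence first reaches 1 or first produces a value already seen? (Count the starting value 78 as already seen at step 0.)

78 → 7² + 8² = 49 + 64 = 113
113 → 1² + 1² + 3² = 1 + 1 + 9 = 11
11 → 1² + 1² = 1 + 1 = 2
2 → 2² = 4
4 → 4² = 16
16 → 1² + 6² = 1 + 36 = 37
37 → 3² + 7² = 9 + 49 = 58
58 → 5² + 8² = 25 + 64 = 89
89 → 8² + 9² = 64 + 81 = 145
145 → 1² + 4² + 5² = 1 + 16 + 25 = 42
42 → 4² + 2² = 16 + 4 = 20
20 → 2² + 0² = 4 + 0 = 4  — 4 repeats.
That took 12 steps.

12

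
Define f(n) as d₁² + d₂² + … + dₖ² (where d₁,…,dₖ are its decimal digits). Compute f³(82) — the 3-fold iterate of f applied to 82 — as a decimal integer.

1

82 → 8² + 2² = 64 + 4 = 68
68 → 6² + 8² = 36 + 64 = 100
100 → 1² + 0² + 0² = 1 + 0 + 0 = 1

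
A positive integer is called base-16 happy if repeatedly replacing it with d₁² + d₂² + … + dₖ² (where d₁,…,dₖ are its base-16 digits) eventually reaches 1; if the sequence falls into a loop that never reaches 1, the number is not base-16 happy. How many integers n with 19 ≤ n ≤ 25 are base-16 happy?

2

19: 19 → 10 → 100 → 52 → 25 → 82 → 29 → 170 → 200 → 208 → 169 → 181 → 146 → 85 → 50 → 13 → 169  (repeats 169)
20: 20 → 17 → 2 → 4 → 16 → 1  (reaches 1)
21: 21 → 26 → 101 → 61 → 178 → 125 → 218 → 269 → 170 → 200 → 208 → 169 → 181 → 146 → 85 → 50 → 13 → 169  (repeats 169)
22: 22 → 37 → 29 → 170 → 200 → 208 → 169 → 181 → 146 → 85 → 50 → 13 → 169  (repeats 169)
23: 23 → 50 → 13 → 169 → 181 → 146 → 85 → 50  (repeats 50)
24: 24 → 65 → 17 → 2 → 4 → 16 → 1  (reaches 1)
25: 25 → 82 → 29 → 170 → 200 → 208 → 169 → 181 → 146 → 85 → 50 → 13 → 169  (repeats 169)
base-16 happy: 20, 24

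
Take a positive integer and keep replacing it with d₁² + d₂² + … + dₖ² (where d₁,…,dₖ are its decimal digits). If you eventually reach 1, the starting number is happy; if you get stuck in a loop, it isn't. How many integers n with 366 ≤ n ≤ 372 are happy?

366: 366 → 81 → 65 → 61 → 37 → 58 → 89 → 145 → 42 → 20 → 4 → 16 → 37  — not happy
367: 367 → 94 → 97 → 130 → 10 → 1  — happy
368: 368 → 109 → 82 → 68 → 100 → 1  — happy
369: 369 → 126 → 41 → 17 → 50 → 25 → 29 → 85 → 89 → 145 → 42 → 20 → 4 → 16 → 37 → 58 → 89  — not happy
370: 370 → 58 → 89 → 145 → 42 → 20 → 4 → 16 → 37 → 58  — not happy
371: 371 → 59 → 106 → 37 → 58 → 89 → 145 → 42 → 20 → 4 → 16 → 37  — not happy
372: 372 → 62 → 40 → 16 → 37 → 58 → 89 → 145 → 42 → 20 → 4 → 16  — not happy
happy: 367, 368

2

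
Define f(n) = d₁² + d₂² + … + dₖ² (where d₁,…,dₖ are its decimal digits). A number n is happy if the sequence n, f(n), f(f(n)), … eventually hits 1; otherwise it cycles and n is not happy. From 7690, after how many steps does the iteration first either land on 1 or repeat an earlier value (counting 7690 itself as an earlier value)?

7690 → 7² + 6² + 9² + 0² = 49 + 36 + 81 + 0 = 166
166 → 1² + 6² + 6² = 1 + 36 + 36 = 73
73 → 7² + 3² = 49 + 9 = 58
58 → 5² + 8² = 25 + 64 = 89
89 → 8² + 9² = 64 + 81 = 145
145 → 1² + 4² + 5² = 1 + 16 + 25 = 42
42 → 4² + 2² = 16 + 4 = 20
20 → 2² + 0² = 4 + 0 = 4
4 → 4² = 16
16 → 1² + 6² = 1 + 36 = 37
37 → 3² + 7² = 9 + 49 = 58  — 58 repeats.
That took 11 steps.

11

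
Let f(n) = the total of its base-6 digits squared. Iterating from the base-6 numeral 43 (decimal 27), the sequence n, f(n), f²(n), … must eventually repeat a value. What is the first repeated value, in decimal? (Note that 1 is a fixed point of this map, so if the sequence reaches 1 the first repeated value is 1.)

27 = (4,3)_6 → 25
25 = (4,1)_6 → 17
17 = (2,5)_6 → 29
29 = (4,5)_6 → 41
41 = (1,0,5)_6 → 26
26 = (4,2)_6 → 20
20 = (3,2)_6 → 13
13 = (2,1)_6 → 5
5 = (5)_6 → 25  — 25 already appeared earlier.

25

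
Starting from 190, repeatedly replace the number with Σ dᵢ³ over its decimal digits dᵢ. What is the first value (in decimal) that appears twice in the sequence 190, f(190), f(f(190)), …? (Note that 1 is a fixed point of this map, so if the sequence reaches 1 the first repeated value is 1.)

190 → 1³ + 9³ + 0³ = 1 + 729 + 0 = 730
730 → 7³ + 3³ + 0³ = 343 + 27 + 0 = 370
370 → 3³ + 7³ + 0³ = 27 + 343 + 0 = 370  — 370 already appeared earlier.

370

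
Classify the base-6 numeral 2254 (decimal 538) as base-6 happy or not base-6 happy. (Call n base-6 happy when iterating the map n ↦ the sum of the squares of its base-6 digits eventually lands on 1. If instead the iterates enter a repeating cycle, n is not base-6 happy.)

base-6 happy

538 = (2,2,5,4)_6 → 49
49 = (1,2,1)_6 → 6
6 = (1,0)_6 → 1  — reached 1.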